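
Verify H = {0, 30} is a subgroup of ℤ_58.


Subgroup test for H = {0, 30} in (ℤ_58, +):
(1) 0 ∈ H? Yes
(2) Closure: for all a,b ∈ H, (a+b) mod 58 ∈ H? No  [counterexample: 30 + 30 = 2 ∉ H]
(3) Inverses: for all a ∈ H, -a mod 58 ∈ H? No

No, H is not a subgroup of ℤ_58


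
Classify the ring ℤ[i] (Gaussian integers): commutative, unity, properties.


ℤ[i] is a commutative integral domain with unity 1 (in fact a Euclidean domain)
Commutative: Yes
Integral domain: Yes
Has unity: Yes

ℤ[i] (Gaussian integers): Commutative=Yes, Unity=Yes


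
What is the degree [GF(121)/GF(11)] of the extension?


GF(121) = GF(11^2), so the extension degree is 2

[GF(121)/GF(11)] = 2


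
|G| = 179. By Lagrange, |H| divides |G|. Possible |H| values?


Lagrange's theorem: |H| divides |G|
|G| = 179
Divisors of 179: 1, 179

Possible subgroup orders: {1, 179}


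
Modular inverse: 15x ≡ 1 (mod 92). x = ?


Use the extended Euclidean algorithm to write 1 = 15·s + 92·t; then s mod 92 is the inverse.
Euclidean algorithm:
  15 = 0·92 + 15
  92 = 6·15 + 2
  15 = 7·2 + 1
  2 = 2·1 + 0
gcd(15,92) = 1
Back-substitution gives: 15·(43) + 92·(-7) = 1
So 15⁻¹ ≡ 43 ≡ 43 (mod 92)
Check: 15 × 43 = 645 ≡ 1 (mod 92) ✓

15⁻¹ ≡ 43 (mod 92)


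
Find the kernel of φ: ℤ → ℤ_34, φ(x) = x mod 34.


Kernel = preimage of identity
ker(φ) = {x ∈ ℤ : x ≡ 0 (mod 34)} = 34ℤ = {0, ±34, ±68, ...}

ker(φ) = 34ℤ


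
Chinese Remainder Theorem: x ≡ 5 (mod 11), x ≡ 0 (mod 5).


m₁ = 11, m₂ = 5, gcd = 1, so CRT applies. M = m₁·m₂ = 55
Let M₁ = M/m₁ = 5, M₂ = M/m₂ = 11
Find y₁ ≡ M₁⁻¹ (mod m₁): 5⁻¹ ≡ 9 (mod 11)
Find y₂ ≡ M₂⁻¹ (mod m₂): 11⁻¹ ≡ 1 (mod 5)
x = a₁·M₁·y₁ + a₂·M₂·y₂ = 5·5·9 + 0·11·1 = 225
Reduce mod 55: x ≡ 5
Check: 5 mod 11 = 5 ✓, 5 mod 5 = 0 ✓

x ≡ 5 (mod 55)


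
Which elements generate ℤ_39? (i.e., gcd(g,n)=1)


g generates ℤ_n iff gcd(g,n) = 1
Prime factors of 39: 3, 13
Generators are g ∈ {1,...,38} not divisible by any of these primes.
Generators: {1, 2, 4, 5, 7, 8, 10, 11, 14, 16, 17, 19, 20, 22, 23, 25, 28, 29, 31, 32, 34, 35, 37, 38}
Number of generators = φ(39) = 24

Generators of ℤ_39 = {1, 2, 4, 5, 7, 8, 10, 11, 14, 16, 17, 19, 20, 22, 23, 25, 28, 29, 31, 32, 34, 35, 37, 38}


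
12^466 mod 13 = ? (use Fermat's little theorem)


Fermat's little theorem: if p is prime and gcd(a,p)=1, then a^(p-1) ≡ 1 (mod p)
p = 13 is prime, gcd(12,13) = 1
Reduce exponent: 466 mod 12 = 10
So 12^466 ≡ 12^10 (mod 13)
12^10 mod 13 = 1

12^466 ≡ 1 (mod 13)


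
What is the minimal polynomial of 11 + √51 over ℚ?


Let α = 11 + √51. Then α - 11 = √51, so (α - 11)² = 51, giving α² - 22α + 70 = 0. Degree 2 and α ∉ ℚ, so this is the minimal polynomial.

Minimal polynomial: x² - 22x + 70


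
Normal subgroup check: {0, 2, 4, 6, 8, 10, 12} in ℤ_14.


H = {0, 2, 4, 6, 8, 10, 12} in ℤ_14
ℤ_14 is abelian; every subgroup of an abelian group is normal

Yes, normal subgroup


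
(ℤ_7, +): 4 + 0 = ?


Operation: addition mod 7
4 + 0 = (a + b) mod 7 with a = 4, b = 0

4 + 0 = 4


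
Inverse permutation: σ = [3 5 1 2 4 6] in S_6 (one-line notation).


To find σ⁻¹, swap domain and range:
σ(1) = 3 → σ⁻¹(3) = 1
σ(2) = 5 → σ⁻¹(5) = 2
σ(3) = 1 → σ⁻¹(1) = 3
σ(4) = 2 → σ⁻¹(2) = 4
σ(5) = 4 → σ⁻¹(4) = 5
σ(6) = 6 → σ⁻¹(6) = 6

σ⁻¹ = [3 4 1 5 2 6]


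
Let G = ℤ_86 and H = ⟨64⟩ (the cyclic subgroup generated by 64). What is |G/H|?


|⟨64⟩| = n / gcd(64, 86) = 86 / 2 = 43
H is normal (ℤ_86 is abelian).
|G/H| = |G| / |H| = 86 / 43 = 2

|G/H| = 2


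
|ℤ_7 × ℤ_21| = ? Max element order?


|ℤ_7 × ℤ_21| = 7 × 21 = 147
Max element order = lcm(7,21) = 21
Cyclic? No (gcd=7)

|ℤ_7×ℤ_21| = 147, max element order = 21


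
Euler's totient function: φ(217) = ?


Factor n: 217 = 7 × 31
φ(n) = n · ∏(1 - 1/p) over distinct primes p | n
φ(217) = 217 · (1 - 1/7) · (1 - 1/31) = 180

φ(217) = 180


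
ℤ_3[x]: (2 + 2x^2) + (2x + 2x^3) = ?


Add coefficients mod 3:
x^0: 2 + 0 = 2 (mod 3)
x^1: 0 + 2 = 2 (mod 3)
x^2: 2 + 0 = 2 (mod 3)
x^3: 0 + 2 = 2 (mod 3)
Result: 2 + 2x + 2x^2 + 2x^3

f + g = 2 + 2x + 2x^2 + 2x^3


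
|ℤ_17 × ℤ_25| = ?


|A × B| = |A| · |B|
|ℤ_17 × ℤ_25| = 17 × 25 = 425

|ℤ_17 × ℤ_25| = 425


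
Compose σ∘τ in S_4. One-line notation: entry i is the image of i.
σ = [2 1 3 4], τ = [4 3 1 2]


σ∘τ: apply τ first, then σ
1 →τ 4 →σ 4
2 →τ 3 →σ 3
3 →τ 1 →σ 2
4 →τ 2 →σ 1

σ∘τ = [4 3 2 1]


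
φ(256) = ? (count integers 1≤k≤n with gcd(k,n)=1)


Factor n: 256 = 2^8
φ(n) = n · ∏(1 - 1/p) over distinct primes p | n
φ(256) = 256 · (1 - 1/2) = 128

φ(256) = 128


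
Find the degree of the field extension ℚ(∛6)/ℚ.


∛6 has minimal polynomial x³ - 6 (irreducible over ℚ since 6 is not a perfect cube)

[ℚ(∛6)/ℚ] = 3


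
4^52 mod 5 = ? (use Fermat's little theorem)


Fermat's little theorem: if p is prime and gcd(a,p)=1, then a^(p-1) ≡ 1 (mod p)
p = 5 is prime, gcd(4,5) = 1
Reduce exponent: 52 mod 4 = 0
So 4^52 ≡ 4^0 (mod 5)
4^0 = 1

4^52 ≡ 1 (mod 5)


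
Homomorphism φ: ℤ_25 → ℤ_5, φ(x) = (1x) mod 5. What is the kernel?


Kernel = preimage of identity
ker(φ) = {x ∈ ℤ_25 : 1x ≡ 0 (mod 5)}. Since 5 | 25, φ is well-defined. The kernel is the cyclic subgroup ⟨5⟩ of ℤ_25 (order 5), i.e. {0, 5, 10, 15, 20}

ker(φ) = {0, 5, 10, 15, 20}


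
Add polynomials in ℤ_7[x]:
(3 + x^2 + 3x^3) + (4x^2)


Add coefficients mod 7:
x^0: 3 + 0 = 3 (mod 7)
x^1: 0 + 0 = 0 (mod 7)
x^2: 1 + 4 = 5 (mod 7)
x^3: 3 + 0 = 3 (mod 7)
Result: 3 + 5x^2 + 3x^3

f + g = 3 + 5x^2 + 3x^3


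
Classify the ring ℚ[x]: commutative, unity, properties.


Polynomial ring over ℚ (an integral domain) is a commutative integral domain with unity 1
Commutative: Yes
Integral domain: Yes
Has unity: Yes

ℚ[x]: Commutative=Yes, Unity=Yes


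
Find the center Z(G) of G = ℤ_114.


Z(G) = {g ∈ G | gx = xg for all x ∈ G}
ℤ_114 is abelian, so Z(G) = G

Z(ℤ_114) = ℤ_114


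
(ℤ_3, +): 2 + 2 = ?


Operation: addition mod 3
2 + 2 = (a + b) mod 3 with a = 2, b = 2

2 + 2 = 1


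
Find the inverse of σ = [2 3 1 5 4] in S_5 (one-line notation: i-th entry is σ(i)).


To find σ⁻¹, swap domain and range:
σ(1) = 2 → σ⁻¹(2) = 1
σ(2) = 3 → σ⁻¹(3) = 2
σ(3) = 1 → σ⁻¹(1) = 3
σ(4) = 5 → σ⁻¹(5) = 4
σ(5) = 4 → σ⁻¹(4) = 5

σ⁻¹ = [3 1 2 5 4]


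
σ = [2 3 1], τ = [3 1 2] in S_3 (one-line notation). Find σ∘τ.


σ∘τ: apply τ first, then σ
1 →τ 3 →σ 1
2 →τ 1 →σ 2
3 →τ 2 →σ 3

σ∘τ = [1 2 3]


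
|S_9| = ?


|S_n| = n! (number of permutations of n symbols)
|S_9| = 9! = 362880

|S_9| = 362880


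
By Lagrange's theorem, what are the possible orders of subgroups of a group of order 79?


Lagrange's theorem: |H| divides |G|
|G| = 79
Divisors of 79: 1, 79

Possible subgroup orders: {1, 79}


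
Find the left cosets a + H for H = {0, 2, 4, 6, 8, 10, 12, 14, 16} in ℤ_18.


H = {0, 2, 4, 6, 8, 10, 12, 14, 16}, |H| = 9
Number of cosets = |G|/|H| = 18/9 = 2
0 + H = {0, 2, 4, 6, 8, 10, 12, 14, 16}
1 + H = {1, 3, 5, 7, 9, 11, 13, 15, 17}

Cosets: 0+H={0,2,4,6,8,10,12,14,16}; 1+H={1,3,5,7,9,11,13,15,17}


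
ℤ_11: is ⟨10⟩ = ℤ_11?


g generates ℤ_n iff gcd(g, n) = 1
gcd(10, 11) = 1
Since gcd = 1, 10 is a generator.

Yes, 10 generates ℤ_11


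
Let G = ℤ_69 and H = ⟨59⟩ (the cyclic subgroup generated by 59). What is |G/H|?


|⟨59⟩| = n / gcd(59, 69) = 69 / 1 = 69
H is normal (ℤ_69 is abelian).
|G/H| = |G| / |H| = 69 / 69 = 1

|G/H| = 1


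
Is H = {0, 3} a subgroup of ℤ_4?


Subgroup test for H = {0, 3} in (ℤ_4, +):
(1) 0 ∈ H? Yes
(2) Closure: for all a,b ∈ H, (a+b) mod 4 ∈ H? No  [counterexample: 3 + 3 = 2 ∉ H]
(3) Inverses: for all a ∈ H, -a mod 4 ∈ H? No

No, H is not a subgroup of ℤ_4


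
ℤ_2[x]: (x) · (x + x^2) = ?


Expand and collect like terms; reduce coefficients mod 2:
x^0: 0·0 = 0 ≡ 0 (mod 2)
x^1: 0·1 + 1·0 = 0 ≡ 0 (mod 2)
x^2: 0·1 + 1·1 = 1 ≡ 1 (mod 2)
x^3: 1·1 = 1 ≡ 1 (mod 2)
Result: x^2 + x^3

f · g = x^2 + x^3


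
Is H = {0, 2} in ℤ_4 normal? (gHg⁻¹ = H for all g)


H = {0, 2} in ℤ_4
ℤ_4 is abelian; every subgroup of an abelian group is normal

Yes, normal subgroup


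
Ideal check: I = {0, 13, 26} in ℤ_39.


Check ideal conditions for I = {0, 13, 26} in ℤ_39:
(1) I is an additive subgroup? Yes
(2) For r ∈ ℤ_39 and a ∈ I: r·a ∈ I? Yes

Yes, I is an ideal of ℤ_39


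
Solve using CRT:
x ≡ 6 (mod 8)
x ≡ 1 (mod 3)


m₁ = 8, m₂ = 3, gcd = 1, so CRT applies. M = m₁·m₂ = 24
Let M₁ = M/m₁ = 3, M₂ = M/m₂ = 8
Find y₁ ≡ M₁⁻¹ (mod m₁): 3⁻¹ ≡ 3 (mod 8)
Find y₂ ≡ M₂⁻¹ (mod m₂): 8⁻¹ ≡ 2 (mod 3)
x = a₁·M₁·y₁ + a₂·M₂·y₂ = 6·3·3 + 1·8·2 = 70
Reduce mod 24: x ≡ 22
Check: 22 mod 8 = 6 ✓, 22 mod 3 = 1 ✓

x ≡ 22 (mod 24)


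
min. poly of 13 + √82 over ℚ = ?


Let α = 13 + √82. Then α - 13 = √82, so (α - 13)² = 82, giving α² - 26α + 87 = 0. Degree 2 and α ∉ ℚ, so this is the minimal polynomial.

Minimal polynomial: x² - 26x + 87


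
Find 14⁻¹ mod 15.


Use the extended Euclidean algorithm to write 1 = 14·s + 15·t; then s mod 15 is the inverse.
Euclidean algorithm:
  14 = 0·15 + 14
  15 = 1·14 + 1
  14 = 14·1 + 0
gcd(14,15) = 1
Back-substitution gives: 14·(-1) + 15·(1) = 1
So 14⁻¹ ≡ -1 ≡ 14 (mod 15)
Check: 14 × 14 = 196 ≡ 1 (mod 15) ✓

14⁻¹ ≡ 14 (mod 15)


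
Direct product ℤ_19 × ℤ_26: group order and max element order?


|ℤ_19 × ℤ_26| = 19 × 26 = 494
Max element order = lcm(19,26) = 494
Cyclic? Yes (gcd=1)

|ℤ_19×ℤ_26| = 494, max element order = 494


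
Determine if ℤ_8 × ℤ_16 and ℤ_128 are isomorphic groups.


Comparing ℤ_8 × ℤ_16 and ℤ_128:
gcd(8,16) = 8 ≠ 1. Max element order in ℤ_8×ℤ_16 is lcm(8,16) = 16 < 128, so it has no element of order 128

No, ℤ_8 × ℤ_16 ≇ ℤ_128


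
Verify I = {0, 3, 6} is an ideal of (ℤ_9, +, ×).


Check ideal conditions for I = {0, 3, 6} in ℤ_9:
(1) I is an additive subgroup? Yes
(2) For r ∈ ℤ_9 and a ∈ I: r·a ∈ I? Yes

Yes, I is an ideal of ℤ_9


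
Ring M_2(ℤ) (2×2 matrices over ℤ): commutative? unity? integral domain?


Matrix multiplication is non-commutative for n ≥ 2; the identity matrix I is the unity; singular matrices give zero divisors, so not an integral domain
Commutative: No
Integral domain: No
Has unity: Yes

M_2(ℤ) (2×2 matrices over ℤ): Commutative=No, Unity=Yes


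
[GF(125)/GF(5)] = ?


GF(125) = GF(5^3), so the extension degree is 3

[GF(125)/GF(5)] = 3


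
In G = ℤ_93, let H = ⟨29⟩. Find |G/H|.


|⟨29⟩| = n / gcd(29, 93) = 93 / 1 = 93
H is normal (ℤ_93 is abelian).
|G/H| = |G| / |H| = 93 / 93 = 1

|G/H| = 1


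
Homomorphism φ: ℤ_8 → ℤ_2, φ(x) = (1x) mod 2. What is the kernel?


Kernel = preimage of identity
ker(φ) = {x ∈ ℤ_8 : 1x ≡ 0 (mod 2)}. Since 2 | 8, φ is well-defined. The kernel is the cyclic subgroup ⟨2⟩ of ℤ_8 (order 4), i.e. {0, 2, 4, 6}

ker(φ) = {0, 2, 4, 6}


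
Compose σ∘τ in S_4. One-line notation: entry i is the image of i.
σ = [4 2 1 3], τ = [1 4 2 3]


σ∘τ: apply τ first, then σ
1 →τ 1 →σ 4
2 →τ 4 →σ 3
3 →τ 2 →σ 2
4 →τ 3 →σ 1

σ∘τ = [4 3 2 1]


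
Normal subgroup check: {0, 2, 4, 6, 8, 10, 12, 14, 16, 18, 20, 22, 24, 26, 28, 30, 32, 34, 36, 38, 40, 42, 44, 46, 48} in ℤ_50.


H = {0, 2, 4, 6, 8, 10, 12, 14, 16, 18, 20, 22, 24, 26, 28, 30, 32, 34, 36, 38, 40, 42, 44, 46, 48} in ℤ_50
ℤ_50 is abelian; every subgroup of an abelian group is normal

Yes, normal subgroup


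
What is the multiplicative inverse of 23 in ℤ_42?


Use the extended Euclidean algorithm to write 1 = 23·s + 42·t; then s mod 42 is the inverse.
Euclidean algorithm:
  23 = 0·42 + 23
  42 = 1·23 + 19
  23 = 1·19 + 4
  19 = 4·4 + 3
  4 = 1·3 + 1
  3 = 3·1 + 0
gcd(23,42) = 1
Back-substitution gives: 23·(11) + 42·(-6) = 1
So 23⁻¹ ≡ 11 ≡ 11 (mod 42)
Check: 23 × 11 = 253 ≡ 1 (mod 42) ✓

23⁻¹ ≡ 11 (mod 42)


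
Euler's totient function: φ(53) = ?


Factor n: 53 = 53
φ(n) = n · ∏(1 - 1/p) over distinct primes p | n
φ(53) = 53 · (1 - 1/53) = 52

φ(53) = 52


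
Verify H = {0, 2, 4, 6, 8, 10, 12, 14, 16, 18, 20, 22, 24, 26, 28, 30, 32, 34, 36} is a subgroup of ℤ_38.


Subgroup test for H = {0, 2, 4, 6, 8, 10, 12, 14, 16, 18, 20, 22, 24, 26, 28, 30, 32, 34, 36} in (ℤ_38, +):
(1) 0 ∈ H? Yes
(2) Closure: for all a,b ∈ H, (a+b) mod 38 ∈ H? Yes
(3) Inverses: for all a ∈ H, -a mod 38 ∈ H? Yes

Yes, H is a subgroup of ℤ_38


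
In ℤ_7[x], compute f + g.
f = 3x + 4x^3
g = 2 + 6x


Add coefficients mod 7:
x^0: 0 + 2 = 2 (mod 7)
x^1: 3 + 6 = 2 (mod 7)
x^2: 0 + 0 = 0 (mod 7)
x^3: 4 + 0 = 4 (mod 7)
Result: 2 + 2x + 4x^3

f + g = 2 + 2x + 4x^3


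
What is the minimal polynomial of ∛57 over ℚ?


∛57 satisfies x³ - 57 = 0, irreducible over ℚ (no rational root; 57 is not a perfect cube)

Minimal polynomial: x³ - 57


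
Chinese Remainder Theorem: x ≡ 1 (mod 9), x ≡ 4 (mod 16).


m₁ = 9, m₂ = 16, gcd = 1, so CRT applies. M = m₁·m₂ = 144
Let M₁ = M/m₁ = 16, M₂ = M/m₂ = 9
Find y₁ ≡ M₁⁻¹ (mod m₁): 16⁻¹ ≡ 4 (mod 9)
Find y₂ ≡ M₂⁻¹ (mod m₂): 9⁻¹ ≡ 9 (mod 16)
x = a₁·M₁·y₁ + a₂·M₂·y₂ = 1·16·4 + 4·9·9 = 388
Reduce mod 144: x ≡ 100
Check: 100 mod 9 = 1 ✓, 100 mod 16 = 4 ✓

x ≡ 100 (mod 144)


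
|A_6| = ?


|A_n| = n!/2 (even permutations)
|A_6| = 6!/2 = 720/2 = 360

|A_6| = 360


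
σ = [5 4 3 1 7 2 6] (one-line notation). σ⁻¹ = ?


To find σ⁻¹, swap domain and range:
σ(1) = 5 → σ⁻¹(5) = 1
σ(2) = 4 → σ⁻¹(4) = 2
σ(3) = 3 → σ⁻¹(3) = 3
σ(4) = 1 → σ⁻¹(1) = 4
σ(5) = 7 → σ⁻¹(7) = 5
σ(6) = 2 → σ⁻¹(2) = 6
σ(7) = 6 → σ⁻¹(6) = 7

σ⁻¹ = [4 6 3 2 1 7 5]


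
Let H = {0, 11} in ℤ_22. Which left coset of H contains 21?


21 + H = {21 + h (mod 22) : h ∈ H}
21+0=21, 21+11=10
21 + H = {10, 21} = 10 + H

21 + H = {10, 21}


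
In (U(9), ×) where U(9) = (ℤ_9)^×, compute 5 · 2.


Operation: multiplication mod 9
5 · 2 = (a × b) mod 9 with a = 5, b = 2

5 · 2 = 1


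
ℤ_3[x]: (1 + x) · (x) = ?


Expand and collect like terms; reduce coefficients mod 3:
x^0: 1·0 = 0 ≡ 0 (mod 3)
x^1: 1·1 + 1·0 = 1 ≡ 1 (mod 3)
x^2: 1·1 = 1 ≡ 1 (mod 3)
Result: x + x^2

f · g = x + x^2


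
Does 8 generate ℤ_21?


g generates ℤ_n iff gcd(g, n) = 1
gcd(8, 21) = 1
Since gcd = 1, 8 is a generator.

Yes, 8 generates ℤ_21


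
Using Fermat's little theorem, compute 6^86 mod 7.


Fermat's little theorem: if p is prime and gcd(a,p)=1, then a^(p-1) ≡ 1 (mod p)
p = 7 is prime, gcd(6,7) = 1
Reduce exponent: 86 mod 6 = 2
So 6^86 ≡ 6^2 (mod 7)
6^2 mod 7 = 1

6^86 ≡ 1 (mod 7)


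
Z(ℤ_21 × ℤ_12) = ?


Z(G) = {g ∈ G | gx = xg for all x ∈ G}
Direct product of abelian groups is abelian, so Z(G) = G

Z(ℤ_21 × ℤ_12) = ℤ_21 × ℤ_12


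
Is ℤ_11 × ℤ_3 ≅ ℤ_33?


Comparing ℤ_11 × ℤ_3 and ℤ_33:
gcd(11,3) = 1, so ℤ_11 × ℤ_3 ≅ ℤ_33 (CRT)

Yes, ℤ_11 × ℤ_3 ≅ ℤ_33


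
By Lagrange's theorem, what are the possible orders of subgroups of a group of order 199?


Lagrange's theorem: |H| divides |G|
|G| = 199
Divisors of 199: 1, 199

Possible subgroup orders: {1, 199}


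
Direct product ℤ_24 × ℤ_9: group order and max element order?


|ℤ_24 × ℤ_9| = 24 × 9 = 216
Max element order = lcm(24,9) = 72
Cyclic? No (gcd=3)

|ℤ_24×ℤ_9| = 216, max element order = 72


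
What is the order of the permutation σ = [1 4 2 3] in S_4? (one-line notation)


Cycle decomposition: (2 4 3)
Cycle lengths: 3
Order = lcm(3) = 3

ord(σ) = 3


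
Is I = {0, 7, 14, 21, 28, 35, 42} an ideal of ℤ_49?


Check ideal conditions for I = {0, 7, 14, 21, 28, 35, 42} in ℤ_49:
(1) I is an additive subgroup? Yes
(2) For r ∈ ℤ_49 and a ∈ I: r·a ∈ I? Yes

Yes, I is an ideal of ℤ_49


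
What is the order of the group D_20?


|D_n| = 2n (n rotations and n reflections)
|D_20| = 2×20 = 40

|D_20| = 40


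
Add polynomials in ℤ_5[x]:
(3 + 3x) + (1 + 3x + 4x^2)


Add coefficients mod 5:
x^0: 3 + 1 = 4 (mod 5)
x^1: 3 + 3 = 1 (mod 5)
x^2: 0 + 4 = 4 (mod 5)
Result: 4 + x + 4x^2

f + g = 4 + x + 4x^2


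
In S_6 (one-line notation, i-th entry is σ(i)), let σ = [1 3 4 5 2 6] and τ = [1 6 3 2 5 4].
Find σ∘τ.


σ∘τ: apply τ first, then σ
1 →τ 1 →σ 1
2 →τ 6 →σ 6
3 →τ 3 →σ 4
4 →τ 2 →σ 3
5 →τ 5 →σ 2
6 →τ 4 →σ 5

σ∘τ = [1 6 4 3 2 5]


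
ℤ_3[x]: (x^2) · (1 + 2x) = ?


Expand and collect like terms; reduce coefficients mod 3:
x^0: 0·1 = 0 ≡ 0 (mod 3)
x^1: 0·2 + 0·1 = 0 ≡ 0 (mod 3)
x^2: 0·2 + 1·1 = 1 ≡ 1 (mod 3)
x^3: 1·2 = 2 ≡ 2 (mod 3)
Result: x^2 + 2x^3

f · g = x^2 + 2x^3


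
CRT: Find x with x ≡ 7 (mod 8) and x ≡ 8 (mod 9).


m₁ = 8, m₂ = 9, gcd = 1, so CRT applies. M = m₁·m₂ = 72
Let M₁ = M/m₁ = 9, M₂ = M/m₂ = 8
Find y₁ ≡ M₁⁻¹ (mod m₁): 9⁻¹ ≡ 1 (mod 8)
Find y₂ ≡ M₂⁻¹ (mod m₂): 8⁻¹ ≡ 8 (mod 9)
x = a₁·M₁·y₁ + a₂·M₂·y₂ = 7·9·1 + 8·8·8 = 575
Reduce mod 72: x ≡ 71
Check: 71 mod 8 = 7 ✓, 71 mod 9 = 8 ✓

x ≡ 71 (mod 72)


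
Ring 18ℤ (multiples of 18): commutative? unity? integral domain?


18ℤ is a commutative ring under +,× but has no multiplicative identity (1 ∉ 18ℤ); it has no zero divisors, but without unity it is not an integral domain
Commutative: Yes
Integral domain: No
Has unity: No

18ℤ (multiples of 18): Commutative=Yes, Unity=No


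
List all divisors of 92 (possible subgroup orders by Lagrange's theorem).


Lagrange's theorem: |H| divides |G|
|G| = 92
Divisors of 92: 1, 2, 4, 23, 46, 92

Possible subgroup orders: {1, 2, 4, 23, 46, 92}


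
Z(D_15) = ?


Z(G) = {g ∈ G | gx = xg for all x ∈ G}
For odd n, Z(D_n) = {e}: no nontrivial rotation commutes with all reflections

Z(D_15) = {e}


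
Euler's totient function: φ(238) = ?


Factor n: 238 = 2 × 7 × 17
φ(n) = n · ∏(1 - 1/p) over distinct primes p | n
φ(238) = 238 · (1 - 1/2) · (1 - 1/7) · (1 - 1/17) = 96

φ(238) = 96


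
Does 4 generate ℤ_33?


g generates ℤ_n iff gcd(g, n) = 1
gcd(4, 33) = 1
Since gcd = 1, 4 is a generator.

Yes, 4 generates ℤ_33


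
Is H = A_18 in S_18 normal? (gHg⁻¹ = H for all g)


H = A_18 in S_18
A_18 has index 2 in S_18, and every subgroup of index 2 is normal

Yes, normal subgroup


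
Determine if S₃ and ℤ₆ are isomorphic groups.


Comparing S₃ and ℤ₆:
S₃ is non-abelian, ℤ₆ is abelian

No, S₃ ≇ ℤ₆


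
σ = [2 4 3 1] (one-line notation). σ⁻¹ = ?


To find σ⁻¹, swap domain and range:
σ(1) = 2 → σ⁻¹(2) = 1
σ(2) = 4 → σ⁻¹(4) = 2
σ(3) = 3 → σ⁻¹(3) = 3
σ(4) = 1 → σ⁻¹(1) = 4

σ⁻¹ = [4 1 3 2]


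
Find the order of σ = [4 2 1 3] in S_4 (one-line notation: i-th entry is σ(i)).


Cycle decomposition: (1 4 3)
Cycle lengths: 3
Order = lcm(3) = 3

ord(σ) = 3


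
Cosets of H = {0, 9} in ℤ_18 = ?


H = {0, 9}, |H| = 2
Number of cosets = |G|/|H| = 18/2 = 9
0 + H = {0, 9}
1 + H = {1, 10}
2 + H = {2, 11}
3 + H = {3, 12}
4 + H = {4, 13}
5 + H = {5, 14}
6 + H = {6, 15}
7 + H = {7, 16}
8 + H = {8, 17}

Cosets: 0+H={0,9}; 1+H={1,10}; 2+H={2,11}; 3+H={3,12}; 4+H={4,13}; 5+H={5,14}; 6+H={6,15}; 7+H={7,16}; 8+H={8,17}


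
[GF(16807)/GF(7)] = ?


GF(16807) = GF(7^5), so the extension degree is 5

[GF(16807)/GF(7)] = 5


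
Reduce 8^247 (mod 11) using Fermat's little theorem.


Fermat's little theorem: if p is prime and gcd(a,p)=1, then a^(p-1) ≡ 1 (mod p)
p = 11 is prime, gcd(8,11) = 1
Reduce exponent: 247 mod 10 = 7
So 8^247 ≡ 8^7 (mod 11)
8^7 mod 11 = 2

8^247 ≡ 2 (mod 11)


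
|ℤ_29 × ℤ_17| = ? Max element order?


|ℤ_29 × ℤ_17| = 29 × 17 = 493
Max element order = lcm(29,17) = 493
Cyclic? Yes (gcd=1)

|ℤ_29×ℤ_17| = 493, max element order = 493


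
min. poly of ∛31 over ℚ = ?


∛31 satisfies x³ - 31 = 0, irreducible over ℚ (no rational root; 31 is not a perfect cube)

Minimal polynomial: x³ - 31


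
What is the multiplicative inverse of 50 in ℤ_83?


Use the extended Euclidean algorithm to write 1 = 50·s + 83·t; then s mod 83 is the inverse.
Euclidean algorithm:
  50 = 0·83 + 50
  83 = 1·50 + 33
  50 = 1·33 + 17
  33 = 1·17 + 16
  17 = 1·16 + 1
  16 = 16·1 + 0
gcd(50,83) = 1
Back-substitution gives: 50·(5) + 83·(-3) = 1
So 50⁻¹ ≡ 5 ≡ 5 (mod 83)
Check: 50 × 5 = 250 ≡ 1 (mod 83) ✓

50⁻¹ ≡ 5 (mod 83)


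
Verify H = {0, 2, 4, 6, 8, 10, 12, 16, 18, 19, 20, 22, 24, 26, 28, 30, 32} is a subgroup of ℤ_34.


Subgroup test for H = {0, 2, 4, 6, 8, 10, 12, 16, 18, 19, 20, 22, 24, 26, 28, 30, 32} in (ℤ_34, +):
(1) 0 ∈ H? Yes
(2) Closure: for all a,b ∈ H, (a+b) mod 34 ∈ H? No  [counterexample: 2 + 12 = 14 ∉ H]
(3) Inverses: for all a ∈ H, -a mod 34 ∈ H? No

No, H is not a subgroup of ℤ_34


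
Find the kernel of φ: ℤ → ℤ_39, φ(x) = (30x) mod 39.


Kernel = preimage of identity
ker(φ) = {x ∈ ℤ : 30x ≡ 0 (mod 39)}. gcd(30,39) = 3, so 30x ≡ 0 (mod 39) ⟺ x ≡ 0 (mod 39/3 = 13). Hence ker(φ) = 13ℤ

ker(φ) = 13ℤ


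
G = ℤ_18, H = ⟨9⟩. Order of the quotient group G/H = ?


|⟨9⟩| = n / gcd(9, 18) = 18 / 9 = 2
H is normal (ℤ_18 is abelian).
|G/H| = |G| / |H| = 18 / 2 = 9

|G/H| = 9


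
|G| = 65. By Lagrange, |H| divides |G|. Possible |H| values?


Lagrange's theorem: |H| divides |G|
|G| = 65
Divisors of 65: 1, 5, 13, 65

Possible subgroup orders: {1, 5, 13, 65}


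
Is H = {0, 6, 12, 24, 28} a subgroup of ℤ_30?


Subgroup test for H = {0, 6, 12, 24, 28} in (ℤ_30, +):
(1) 0 ∈ H? Yes
(2) Closure: for all a,b ∈ H, (a+b) mod 30 ∈ H? No  [counterexample: 6 + 12 = 18 ∉ H]
(3) Inverses: for all a ∈ H, -a mod 30 ∈ H? No

No, H is not a subgroup of ℤ_30


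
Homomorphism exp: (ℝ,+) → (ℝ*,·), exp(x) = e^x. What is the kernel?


Kernel = preimage of identity
ker(exp) = {x ∈ ℝ | e^x = 1} = {0}

ker(exp) = {0}


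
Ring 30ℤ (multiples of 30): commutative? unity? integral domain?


30ℤ is a commutative ring under +,× but has no multiplicative identity (1 ∉ 30ℤ); it has no zero divisors, but without unity it is not an integral domain
Commutative: Yes
Integral domain: No
Has unity: No

30ℤ (multiples of 30): Commutative=Yes, Unity=No


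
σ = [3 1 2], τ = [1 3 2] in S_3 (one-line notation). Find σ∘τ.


σ∘τ: apply τ first, then σ
1 →τ 1 →σ 3
2 →τ 3 →σ 2
3 →τ 2 →σ 1

σ∘τ = [3 2 1]


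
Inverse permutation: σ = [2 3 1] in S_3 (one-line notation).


To find σ⁻¹, swap domain and range:
σ(1) = 2 → σ⁻¹(2) = 1
σ(2) = 3 → σ⁻¹(3) = 2
σ(3) = 1 → σ⁻¹(1) = 3

σ⁻¹ = [3 1 2]


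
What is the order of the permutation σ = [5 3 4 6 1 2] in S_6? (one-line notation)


Cycle decomposition: (1 5) (2 3 4 6)
Cycle lengths: 2, 4
Order = lcm(2, 4) = 4

ord(σ) = 4


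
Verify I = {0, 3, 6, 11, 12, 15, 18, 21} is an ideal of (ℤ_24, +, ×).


Check ideal conditions for I = {0, 3, 6, 11, 12, 15, 18, 21} in ℤ_24:
(1) I is an additive subgroup? No
(2) For r ∈ ℤ_24 and a ∈ I: r·a ∈ I? No  [counterexample: r=2, a=11, r·a mod 24 = 22 ∉ I]

No, I is not an ideal of ℤ_24


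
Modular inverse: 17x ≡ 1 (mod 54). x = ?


Use the extended Euclidean algorithm to write 1 = 17·s + 54·t; then s mod 54 is the inverse.
Euclidean algorithm:
  17 = 0·54 + 17
  54 = 3·17 + 3
  17 = 5·3 + 2
  3 = 1·2 + 1
  2 = 2·1 + 0
gcd(17,54) = 1
Back-substitution gives: 17·(-19) + 54·(6) = 1
So 17⁻¹ ≡ -19 ≡ 35 (mod 54)
Check: 17 × 35 = 595 ≡ 1 (mod 54) ✓

17⁻¹ ≡ 35 (mod 54)


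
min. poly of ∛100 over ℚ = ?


∛100 satisfies x³ - 100 = 0, irreducible over ℚ (no rational root; 100 is not a perfect cube)

Minimal polynomial: x³ - 100


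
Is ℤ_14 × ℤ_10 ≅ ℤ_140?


Comparing ℤ_14 × ℤ_10 and ℤ_140:
gcd(14,10) = 2 ≠ 1. Max element order in ℤ_14×ℤ_10 is lcm(14,10) = 70 < 140, so it has no element of order 140

No, ℤ_14 × ℤ_10 ≇ ℤ_140


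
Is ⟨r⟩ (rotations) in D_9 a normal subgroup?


H = ⟨r⟩ (rotations) in D_9
The rotation subgroup ⟨r⟩ has index 2 in D_9, so it is normal

Yes, normal subgroup


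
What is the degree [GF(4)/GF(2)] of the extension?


GF(4) = GF(2^2), so the extension degree is 2

[GF(4)/GF(2)] = 2


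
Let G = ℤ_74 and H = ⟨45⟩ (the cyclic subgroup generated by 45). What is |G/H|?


|⟨45⟩| = n / gcd(45, 74) = 74 / 1 = 74
H is normal (ℤ_74 is abelian).
|G/H| = |G| / |H| = 74 / 74 = 1

|G/H| = 1


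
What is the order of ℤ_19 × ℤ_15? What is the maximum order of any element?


|ℤ_19 × ℤ_15| = 19 × 15 = 285
Max element order = lcm(19,15) = 285
Cyclic? Yes (gcd=1)

|ℤ_19×ℤ_15| = 285, max element order = 285


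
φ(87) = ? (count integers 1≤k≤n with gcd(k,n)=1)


Factor n: 87 = 3 × 29
φ(n) = n · ∏(1 - 1/p) over distinct primes p | n
φ(87) = 87 · (1 - 1/3) · (1 - 1/29) = 56

φ(87) = 56


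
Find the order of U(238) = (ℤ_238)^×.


U(n) is the group of units mod n; |U(n)| = φ(n)
|U(238)| = φ(238) = 96

|U(238) = (ℤ_238)^×| = 96


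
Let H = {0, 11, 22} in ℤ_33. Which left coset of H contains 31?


31 + H = {31 + h (mod 33) : h ∈ H}
31+0=31, 31+11=9, 31+22=20
31 + H = {9, 20, 31} = 9 + H

31 + H = {9, 20, 31}


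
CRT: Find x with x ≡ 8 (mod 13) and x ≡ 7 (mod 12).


m₁ = 13, m₂ = 12, gcd = 1, so CRT applies. M = m₁·m₂ = 156
Let M₁ = M/m₁ = 12, M₂ = M/m₂ = 13
Find y₁ ≡ M₁⁻¹ (mod m₁): 12⁻¹ ≡ 12 (mod 13)
Find y₂ ≡ M₂⁻¹ (mod m₂): 13⁻¹ ≡ 1 (mod 12)
x = a₁·M₁·y₁ + a₂·M₂·y₂ = 8·12·12 + 7·13·1 = 1243
Reduce mod 156: x ≡ 151
Check: 151 mod 13 = 8 ✓, 151 mod 12 = 7 ✓

x ≡ 151 (mod 156)


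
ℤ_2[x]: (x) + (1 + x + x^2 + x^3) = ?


Add coefficients mod 2:
x^0: 0 + 1 = 1 (mod 2)
x^1: 1 + 1 = 0 (mod 2)
x^2: 0 + 1 = 1 (mod 2)
x^3: 0 + 1 = 1 (mod 2)
Result: 1 + x^2 + x^3

f + g = 1 + x^2 + x^3


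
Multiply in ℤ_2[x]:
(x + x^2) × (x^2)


Expand and collect like terms; reduce coefficients mod 2:
x^0: 0·0 = 0 ≡ 0 (mod 2)
x^1: 0·0 + 1·0 = 0 ≡ 0 (mod 2)
x^2: 0·1 + 1·0 + 1·0 = 0 ≡ 0 (mod 2)
x^3: 1·1 + 1·0 = 1 ≡ 1 (mod 2)
x^4: 1·1 = 1 ≡ 1 (mod 2)
Result: x^3 + x^4

f · g = x^3 + x^4


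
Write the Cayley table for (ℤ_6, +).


Elements: {0, 1, 2, 3, 4, 5}
Operation: addition mod 6
Entry (a, b) = (a + b) mod 6

Cayley table:
  | 0 | 1 | 2 | 3 | 4 | 5
0 | 0 | 1 | 2 | 3 | 4 | 5
1 | 1 | 2 | 3 | 4 | 5 | 0
2 | 2 | 3 | 4 | 5 | 0 | 1
3 | 3 | 4 | 5 | 0 | 1 | 2
4 | 4 | 5 | 0 | 1 | 2 | 3
5 | 5 | 0 | 1 | 2 | 3 | 4


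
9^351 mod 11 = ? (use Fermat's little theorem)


Fermat's little theorem: if p is prime and gcd(a,p)=1, then a^(p-1) ≡ 1 (mod p)
p = 11 is prime, gcd(9,11) = 1
Reduce exponent: 351 mod 10 = 1
So 9^351 ≡ 9^1 (mod 11)
9^1 mod 11 = 9

9^351 ≡ 9 (mod 11)


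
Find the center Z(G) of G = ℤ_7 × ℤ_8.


Z(G) = {g ∈ G | gx = xg for all x ∈ G}
Direct product of abelian groups is abelian, so Z(G) = G

Z(ℤ_7 × ℤ_8) = ℤ_7 × ℤ_8


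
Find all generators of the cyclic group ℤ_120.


g generates ℤ_n iff gcd(g,n) = 1
Prime factors of 120: 2, 3, 5
Generators are g ∈ {1,...,119} not divisible by any of these primes.
Generators: {1, 7, 11, 13, 17, 19, 23, 29, 31, 37, 41, 43, 47, 49, 53, 59, 61, 67, 71, 73, 77, 79, 83, 89, 91, 97, 101, 103, 107, 109, 113, 119}
Number of generators = φ(120) = 32

Generators of ℤ_120 = {1, 7, 11, 13, 17, 19, 23, 29, 31, 37, 41, 43, 47, 49, 53, 59, 61, 67, 71, 73, 77, 79, 83, 89, 91, 97, 101, 103, 107, 109, 113, 119}


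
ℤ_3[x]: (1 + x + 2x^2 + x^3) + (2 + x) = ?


Add coefficients mod 3:
x^0: 1 + 2 = 0 (mod 3)
x^1: 1 + 1 = 2 (mod 3)
x^2: 2 + 0 = 2 (mod 3)
x^3: 1 + 0 = 1 (mod 3)
Result: 2x + 2x^2 + x^3

f + g = 2x + 2x^2 + x^3


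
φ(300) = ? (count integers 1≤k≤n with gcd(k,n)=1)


Factor n: 300 = 2^2 × 3 × 5^2
φ(n) = n · ∏(1 - 1/p) over distinct primes p | n
φ(300) = 300 · (1 - 1/2) · (1 - 1/3) · (1 - 1/5) = 80

φ(300) = 80


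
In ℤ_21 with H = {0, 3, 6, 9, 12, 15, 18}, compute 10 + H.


10 + H = {10 + h (mod 21) : h ∈ H}
10+0=10, 10+3=13, 10+6=16, 10+9=19, 10+12=1, 10+15=4, 10+18=7
10 + H = {1, 4, 7, 10, 13, 16, 19} = 1 + H

10 + H = {1, 4, 7, 10, 13, 16, 19}


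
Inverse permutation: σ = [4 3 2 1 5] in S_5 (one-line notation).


To find σ⁻¹, swap domain and range:
σ(1) = 4 → σ⁻¹(4) = 1
σ(2) = 3 → σ⁻¹(3) = 2
σ(3) = 2 → σ⁻¹(2) = 3
σ(4) = 1 → σ⁻¹(1) = 4
σ(5) = 5 → σ⁻¹(5) = 5

σ⁻¹ = [4 3 2 1 5]


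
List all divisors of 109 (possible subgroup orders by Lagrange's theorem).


Lagrange's theorem: |H| divides |G|
|G| = 109
Divisors of 109: 1, 109

Possible subgroup orders: {1, 109}


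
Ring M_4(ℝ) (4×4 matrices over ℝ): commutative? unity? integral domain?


Matrix multiplication is non-commutative for n ≥ 2; the identity matrix I is the unity; singular matrices give zero divisors, so not an integral domain
Commutative: No
Integral domain: No
Has unity: Yes

M_4(ℝ) (4×4 matrices over ℝ): Commutative=No, Unity=Yes


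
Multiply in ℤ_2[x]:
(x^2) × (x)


Expand and collect like terms; reduce coefficients mod 2:
x^0: 0·0 = 0 ≡ 0 (mod 2)
x^1: 0·1 + 0·0 = 0 ≡ 0 (mod 2)
x^2: 0·1 + 1·0 = 0 ≡ 0 (mod 2)
x^3: 1·1 = 1 ≡ 1 (mod 2)
Result: x^3

f · g = x^3


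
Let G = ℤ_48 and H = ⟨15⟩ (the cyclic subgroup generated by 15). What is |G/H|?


|⟨15⟩| = n / gcd(15, 48) = 48 / 3 = 16
H is normal (ℤ_48 is abelian).
|G/H| = |G| / |H| = 48 / 16 = 3

|G/H| = 3


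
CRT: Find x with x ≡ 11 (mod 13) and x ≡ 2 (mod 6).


m₁ = 13, m₂ = 6, gcd = 1, so CRT applies. M = m₁·m₂ = 78
Let M₁ = M/m₁ = 6, M₂ = M/m₂ = 13
Find y₁ ≡ M₁⁻¹ (mod m₁): 6⁻¹ ≡ 11 (mod 13)
Find y₂ ≡ M₂⁻¹ (mod m₂): 13⁻¹ ≡ 1 (mod 6)
x = a₁·M₁·y₁ + a₂·M₂·y₂ = 11·6·11 + 2·13·1 = 752
Reduce mod 78: x ≡ 50
Check: 50 mod 13 = 11 ✓, 50 mod 6 = 2 ✓

x ≡ 50 (mod 78)


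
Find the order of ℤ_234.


ℤ_n has n elements.

|ℤ_234| = 234


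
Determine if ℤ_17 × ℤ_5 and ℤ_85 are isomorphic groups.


Comparing ℤ_17 × ℤ_5 and ℤ_85:
gcd(17,5) = 1, so ℤ_17 × ℤ_5 ≅ ℤ_85 (CRT)

Yes, ℤ_17 × ℤ_5 ≅ ℤ_85


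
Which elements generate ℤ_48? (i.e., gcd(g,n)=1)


g generates ℤ_n iff gcd(g,n) = 1
Prime factors of 48: 2, 3
Generators are g ∈ {1,...,47} not divisible by any of these primes.
Generators: {1, 5, 7, 11, 13, 17, 19, 23, 25, 29, 31, 35, 37, 41, 43, 47}
Number of generators = φ(48) = 16

Generators of ℤ_48 = {1, 5, 7, 11, 13, 17, 19, 23, 25, 29, 31, 35, 37, 41, 43, 47}


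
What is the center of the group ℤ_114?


Z(G) = {g ∈ G | gx = xg for all x ∈ G}
ℤ_114 is abelian, so Z(G) = G

Z(ℤ_114) = ℤ_114


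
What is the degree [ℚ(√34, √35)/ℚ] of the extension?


[ℚ(√34,√35):ℚ] = [ℚ(√34,√35):ℚ(√34)]·[ℚ(√34):ℚ] = 2·2 = 4

[ℚ(√34, √35)/ℚ] = 4


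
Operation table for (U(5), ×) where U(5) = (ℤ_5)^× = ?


Elements: {1, 2, 3, 4}
Operation: multiplication mod 5
Entry (a, b) = (a × b) mod 5

Cayley table:
  | 1 | 2 | 3 | 4
1 | 1 | 2 | 3 | 4
2 | 2 | 4 | 1 | 3
3 | 3 | 1 | 4 | 2
4 | 4 | 3 | 2 | 1


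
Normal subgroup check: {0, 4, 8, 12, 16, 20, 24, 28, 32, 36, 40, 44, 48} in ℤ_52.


H = {0, 4, 8, 12, 16, 20, 24, 28, 32, 36, 40, 44, 48} in ℤ_52
ℤ_52 is abelian; every subgroup of an abelian group is normal

Yes, normal subgroup


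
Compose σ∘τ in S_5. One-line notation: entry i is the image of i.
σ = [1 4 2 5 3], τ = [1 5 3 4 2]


σ∘τ: apply τ first, then σ
1 →τ 1 →σ 1
2 →τ 5 →σ 3
3 →τ 3 →σ 2
4 →τ 4 →σ 5
5 →τ 2 →σ 4

σ∘τ = [1 3 2 5 4]


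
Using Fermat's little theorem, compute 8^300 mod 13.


Fermat's little theorem: if p is prime and gcd(a,p)=1, then a^(p-1) ≡ 1 (mod p)
p = 13 is prime, gcd(8,13) = 1
Reduce exponent: 300 mod 12 = 0
So 8^300 ≡ 8^0 (mod 13)
8^0 = 1

8^300 ≡ 1 (mod 13)


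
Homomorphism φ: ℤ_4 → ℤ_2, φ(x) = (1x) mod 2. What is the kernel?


Kernel = preimage of identity
ker(φ) = {x ∈ ℤ_4 : 1x ≡ 0 (mod 2)}. Since 2 | 4, φ is well-defined. The kernel is the cyclic subgroup ⟨2⟩ of ℤ_4 (order 2), i.e. {0, 2}

ker(φ) = {0, 2}


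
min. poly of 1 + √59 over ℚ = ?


Let α = 1 + √59. Then α - 1 = √59, so (α - 1)² = 59, giving α² - 2α - 58 = 0. Degree 2 and α ∉ ℚ, so this is the minimal polynomial.

Minimal polynomial: x² - 2x - 58


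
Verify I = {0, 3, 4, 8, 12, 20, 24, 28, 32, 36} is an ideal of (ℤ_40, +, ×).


Check ideal conditions for I = {0, 3, 4, 8, 12, 20, 24, 28, 32, 36} in ℤ_40:
(1) I is an additive subgroup? No
(2) For r ∈ ℤ_40 and a ∈ I: r·a ∈ I? No  [counterexample: r=2, a=3, r·a mod 40 = 6 ∉ I]

No, I is not an ideal of ℤ_40


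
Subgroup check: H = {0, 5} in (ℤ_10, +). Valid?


Subgroup test for H = {0, 5} in (ℤ_10, +):
(1) 0 ∈ H? Yes
(2) Closure: for all a,b ∈ H, (a+b) mod 10 ∈ H? Yes
(3) Inverses: for all a ∈ H, -a mod 10 ∈ H? Yes

Yes, H is a subgroup of ℤ_10


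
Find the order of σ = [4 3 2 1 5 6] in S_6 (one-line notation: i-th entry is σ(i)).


Cycle decomposition: (1 4) (2 3)
Cycle lengths: 2, 2
Order = lcm(2, 2) = 2

ord(σ) = 2


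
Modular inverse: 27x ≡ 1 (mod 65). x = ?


Use the extended Euclidean algorithm to write 1 = 27·s + 65·t; then s mod 65 is the inverse.
Euclidean algorithm:
  27 = 0·65 + 27
  65 = 2·27 + 11
  27 = 2·11 + 5
  11 = 2·5 + 1
  5 = 5·1 + 0
gcd(27,65) = 1
Back-substitution gives: 27·(-12) + 65·(5) = 1
So 27⁻¹ ≡ -12 ≡ 53 (mod 65)
Check: 27 × 53 = 1431 ≡ 1 (mod 65) ✓

27⁻¹ ≡ 53 (mod 65)


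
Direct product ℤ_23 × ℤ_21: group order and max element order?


|ℤ_23 × ℤ_21| = 23 × 21 = 483
Max element order = lcm(23,21) = 483
Cyclic? Yes (gcd=1)

|ℤ_23×ℤ_21| = 483, max element order = 483


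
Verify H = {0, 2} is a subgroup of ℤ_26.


Subgroup test for H = {0, 2} in (ℤ_26, +):
(1) 0 ∈ H? Yes
(2) Closure: for all a,b ∈ H, (a+b) mod 26 ∈ H? No  [counterexample: 2 + 2 = 4 ∉ H]
(3) Inverses: for all a ∈ H, -a mod 26 ∈ H? No

No, H is not a subgroup of ℤ_26


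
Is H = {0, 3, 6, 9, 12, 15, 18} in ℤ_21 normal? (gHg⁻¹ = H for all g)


H = {0, 3, 6, 9, 12, 15, 18} in ℤ_21
ℤ_21 is abelian; every subgroup of an abelian group is normal

Yes, normal subgroup


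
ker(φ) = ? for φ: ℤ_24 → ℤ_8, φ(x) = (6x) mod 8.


Kernel = preimage of identity
ker(φ) = {x ∈ ℤ_24 : 6x ≡ 0 (mod 8)}. Since 8 | 24, φ is well-defined. The kernel is the cyclic subgroup ⟨4⟩ of ℤ_24 (order 6), i.e. {0, 4, 8, 12, 16, 20}

ker(φ) = {0, 4, 8, 12, 16, 20}


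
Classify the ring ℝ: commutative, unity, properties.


ℝ is a field: commutative, has unity, every nonzero element is a unit (hence an integral domain)
Commutative: Yes
Integral domain: Yes
Has unity: Yes

ℝ: Commutative=Yes, Unity=Yes


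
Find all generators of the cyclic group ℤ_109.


g generates ℤ_n iff gcd(g,n) = 1
Prime factors of 109: 109
Generators are g ∈ {1,...,108} not divisible by any of these primes.
Generators: {1, 2, 3, 4, 5, 6, 7, 8, 9, 10, 11, 12, 13, 14, 15, 16, 17, 18, 19, 20, 21, 22, 23, 24, 25, 26, 27, 28, 29, 30, 31, 32, 33, 34, 35, 36, 37, 38, 39, 40, 41, 42, 43, 44, 45, 46, 47, 48, 49, 50, 51, 52, 53, 54, 55, 56, 57, 58, 59, 60, 61, 62, 63, 64, 65, 66, 67, 68, 69, 70, 71, 72, 73, 74, 75, 76, 77, 78, 79, 80, 81, 82, 83, 84, 85, 86, 87, 88, 89, 90, 91, 92, 93, 94, 95, 96, 97, 98, 99, 100, 101, 102, 103, 104, 105, 106, 107, 108}
Number of generators = φ(109) = 108

Generators of ℤ_109 = {1, 2, 3, 4, 5, 6, 7, 8, 9, 10, 11, 12, 13, 14, 15, 16, 17, 18, 19, 20, 21, 22, 23, 24, 25, 26, 27, 28, 29, 30, 31, 32, 33, 34, 35, 36, 37, 38, 39, 40, 41, 42, 43, 44, 45, 46, 47, 48, 49, 50, 51, 52, 53, 54, 55, 56, 57, 58, 59, 60, 61, 62, 63, 64, 65, 66, 67, 68, 69, 70, 71, 72, 73, 74, 75, 76, 77, 78, 79, 80, 81, 82, 83, 84, 85, 86, 87, 88, 89, 90, 91, 92, 93, 94, 95, 96, 97, 98, 99, 100, 101, 102, 103, 104, 105, 106, 107, 108}


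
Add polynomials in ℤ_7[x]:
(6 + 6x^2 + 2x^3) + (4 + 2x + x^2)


Add coefficients mod 7:
x^0: 6 + 4 = 3 (mod 7)
x^1: 0 + 2 = 2 (mod 7)
x^2: 6 + 1 = 0 (mod 7)
x^3: 2 + 0 = 2 (mod 7)
Result: 3 + 2x + 2x^3

f + g = 3 + 2x + 2x^3


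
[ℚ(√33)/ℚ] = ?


√33 has minimal polynomial x² - 33 (irreducible over ℚ since 33 is squarefree)

[ℚ(√33)/ℚ] = 2


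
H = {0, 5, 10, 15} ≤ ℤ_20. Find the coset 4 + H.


4 + H = {4 + h (mod 20) : h ∈ H}
4+0=4, 4+5=9, 4+10=14, 4+15=19

4 + H = {4, 9, 14, 19}


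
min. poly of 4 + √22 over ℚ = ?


Let α = 4 + √22. Then α - 4 = √22, so (α - 4)² = 22, giving α² - 8α - 6 = 0. Degree 2 and α ∉ ℚ, so this is the minimal polynomial.

Minimal polynomial: x² - 8x - 6


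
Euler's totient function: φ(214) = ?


Factor n: 214 = 2 × 107
φ(n) = n · ∏(1 - 1/p) over distinct primes p | n
φ(214) = 214 · (1 - 1/2) · (1 - 1/107) = 106

φ(214) = 106


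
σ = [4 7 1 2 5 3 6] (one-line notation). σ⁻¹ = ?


To find σ⁻¹, swap domain and range:
σ(1) = 4 → σ⁻¹(4) = 1
σ(2) = 7 → σ⁻¹(7) = 2
σ(3) = 1 → σ⁻¹(1) = 3
σ(4) = 2 → σ⁻¹(2) = 4
σ(5) = 5 → σ⁻¹(5) = 5
σ(6) = 3 → σ⁻¹(3) = 6
σ(7) = 6 → σ⁻¹(6) = 7

σ⁻¹ = [3 4 6 1 5 7 2]


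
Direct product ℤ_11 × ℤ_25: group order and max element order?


|ℤ_11 × ℤ_25| = 11 × 25 = 275
Max element order = lcm(11,25) = 275
Cyclic? Yes (gcd=1)

|ℤ_11×ℤ_25| = 275, max element order = 275


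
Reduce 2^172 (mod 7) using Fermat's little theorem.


Fermat's little theorem: if p is prime and gcd(a,p)=1, then a^(p-1) ≡ 1 (mod p)
p = 7 is prime, gcd(2,7) = 1
Reduce exponent: 172 mod 6 = 4
So 2^172 ≡ 2^4 (mod 7)
2^4 mod 7 = 2

2^172 ≡ 2 (mod 7)


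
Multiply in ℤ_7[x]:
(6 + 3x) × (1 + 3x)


Expand and collect like terms; reduce coefficients mod 7:
x^0: 6·1 = 6 ≡ 6 (mod 7)
x^1: 6·3 + 3·1 = 21 ≡ 0 (mod 7)
x^2: 3·3 = 9 ≡ 2 (mod 7)
Result: 6 + 2x^2

f · g = 6 + 2x^2


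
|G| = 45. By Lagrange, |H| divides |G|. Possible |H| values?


Lagrange's theorem: |H| divides |G|
|G| = 45
Divisors of 45: 1, 3, 5, 9, 15, 45

Possible subgroup orders: {1, 3, 5, 9, 15, 45}


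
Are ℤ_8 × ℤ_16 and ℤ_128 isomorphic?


Comparing ℤ_8 × ℤ_16 and ℤ_128:
gcd(8,16) = 8 ≠ 1. Max element order in ℤ_8×ℤ_16 is lcm(8,16) = 16 < 128, so it has no element of order 128

No, ℤ_8 × ℤ_16 ≇ ℤ_128


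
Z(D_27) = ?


Z(G) = {g ∈ G | gx = xg for all x ∈ G}
For odd n, Z(D_n) = {e}: no nontrivial rotation commutes with all reflections

Z(D_27) = {e}


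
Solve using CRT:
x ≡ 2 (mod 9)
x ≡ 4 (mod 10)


m₁ = 9, m₂ = 10, gcd = 1, so CRT applies. M = m₁·m₂ = 90
Let M₁ = M/m₁ = 10, M₂ = M/m₂ = 9
Find y₁ ≡ M₁⁻¹ (mod m₁): 10⁻¹ ≡ 1 (mod 9)
Find y₂ ≡ M₂⁻¹ (mod m₂): 9⁻¹ ≡ 9 (mod 10)
x = a₁·M₁·y₁ + a₂·M₂·y₂ = 2·10·1 + 4·9·9 = 344
Reduce mod 90: x ≡ 74
Check: 74 mod 9 = 2 ✓, 74 mod 10 = 4 ✓

x ≡ 74 (mod 90)
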